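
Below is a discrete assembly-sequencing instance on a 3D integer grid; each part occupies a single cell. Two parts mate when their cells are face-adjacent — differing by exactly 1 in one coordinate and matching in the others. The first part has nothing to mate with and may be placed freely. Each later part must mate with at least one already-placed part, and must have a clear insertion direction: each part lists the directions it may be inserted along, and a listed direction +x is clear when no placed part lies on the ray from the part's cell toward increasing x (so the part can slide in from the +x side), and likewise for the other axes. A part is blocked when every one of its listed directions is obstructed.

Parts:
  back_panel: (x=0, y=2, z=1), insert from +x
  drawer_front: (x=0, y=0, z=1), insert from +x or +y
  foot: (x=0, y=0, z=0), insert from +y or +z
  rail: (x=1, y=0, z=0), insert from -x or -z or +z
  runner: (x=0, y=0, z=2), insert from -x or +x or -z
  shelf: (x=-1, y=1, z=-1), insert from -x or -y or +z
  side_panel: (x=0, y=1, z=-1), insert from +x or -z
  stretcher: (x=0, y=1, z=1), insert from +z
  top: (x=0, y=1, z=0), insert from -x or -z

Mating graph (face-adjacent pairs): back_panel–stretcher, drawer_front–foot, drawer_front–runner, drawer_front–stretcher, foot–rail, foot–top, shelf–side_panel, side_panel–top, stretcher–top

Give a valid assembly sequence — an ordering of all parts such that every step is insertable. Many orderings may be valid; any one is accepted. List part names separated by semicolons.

shelf; side_panel; top; foot; rail; drawer_front; runner; stretcher; back_panel

1. shelf@(-1, 1, -1) [-x clear] — {shelf}
2. side_panel@(0, 1, -1) [+x clear] — {shelf, side_panel}
3. top@(0, 1, 0) [-x clear] — {shelf, side_panel, top}
4. foot@(0, 0, 0) [+z clear] — {foot, shelf, side_panel, top}
5. rail@(1, 0, 0) [-z clear] — {foot, rail, shelf, side_panel, top}
6. drawer_front@(0, 0, 1) [+x clear] — {drawer_front, foot, rail, shelf, side_panel, top}
7. runner@(0, 0, 2) [-x clear] — {drawer_front, foot, rail, runner, shelf, side_panel, top}
8. stretcher@(0, 1, 1) [+z clear] — {drawer_front, foot, rail, runner, shelf, side_panel, stretcher, top}
9. back_panel@(0, 2, 1) [+x clear] — {back_panel, drawer_front, foot, rail, runner, shelf, side_panel, stretcher, top}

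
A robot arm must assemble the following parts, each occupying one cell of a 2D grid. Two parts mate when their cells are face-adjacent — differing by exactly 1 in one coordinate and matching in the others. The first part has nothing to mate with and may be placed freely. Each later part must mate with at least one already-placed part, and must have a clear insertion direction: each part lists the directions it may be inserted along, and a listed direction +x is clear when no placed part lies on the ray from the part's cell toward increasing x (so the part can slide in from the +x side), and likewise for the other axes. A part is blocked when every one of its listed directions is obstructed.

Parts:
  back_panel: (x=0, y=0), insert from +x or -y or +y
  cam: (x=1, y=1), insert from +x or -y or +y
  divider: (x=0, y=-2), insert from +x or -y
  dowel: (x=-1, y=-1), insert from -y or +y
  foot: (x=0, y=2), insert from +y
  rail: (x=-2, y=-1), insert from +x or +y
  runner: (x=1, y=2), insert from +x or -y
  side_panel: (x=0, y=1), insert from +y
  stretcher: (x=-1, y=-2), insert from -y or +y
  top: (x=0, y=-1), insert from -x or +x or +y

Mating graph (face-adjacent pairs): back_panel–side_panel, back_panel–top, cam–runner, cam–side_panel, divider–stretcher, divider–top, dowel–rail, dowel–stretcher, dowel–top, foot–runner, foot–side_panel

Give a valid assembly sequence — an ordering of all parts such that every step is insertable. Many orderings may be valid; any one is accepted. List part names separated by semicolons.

1. back_panel@(0, 0) [+x clear] — {back_panel}
2. side_panel@(0, 1) [+y clear] — {back_panel, side_panel}
3. cam@(1, 1) [+x clear] — {back_panel, cam, side_panel}
4. foot@(0, 2) [+y clear] — {back_panel, cam, foot, side_panel}
5. runner@(1, 2) [+x clear] — {back_panel, cam, foot, runner, side_panel}
6. top@(0, -1) [-x clear] — {back_panel, cam, foot, runner, side_panel, top}
7. dowel@(-1, -1) [-y clear] — {back_panel, cam, dowel, foot, runner, side_panel, top}
8. rail@(-2, -1) [+y clear] — {back_panel, cam, dowel, foot, rail, runner, side_panel, top}
9. divider@(0, -2) [+x clear] — {back_panel, cam, divider, dowel, foot, rail, runner, side_panel, top}
10. stretcher@(-1, -2) [-y clear] — {back_panel, cam, divider, dowel, foot, rail, runner, side_panel, stretcher, top}

back_panel; side_panel; cam; foot; runner; top; dowel; rail; divider; stretcher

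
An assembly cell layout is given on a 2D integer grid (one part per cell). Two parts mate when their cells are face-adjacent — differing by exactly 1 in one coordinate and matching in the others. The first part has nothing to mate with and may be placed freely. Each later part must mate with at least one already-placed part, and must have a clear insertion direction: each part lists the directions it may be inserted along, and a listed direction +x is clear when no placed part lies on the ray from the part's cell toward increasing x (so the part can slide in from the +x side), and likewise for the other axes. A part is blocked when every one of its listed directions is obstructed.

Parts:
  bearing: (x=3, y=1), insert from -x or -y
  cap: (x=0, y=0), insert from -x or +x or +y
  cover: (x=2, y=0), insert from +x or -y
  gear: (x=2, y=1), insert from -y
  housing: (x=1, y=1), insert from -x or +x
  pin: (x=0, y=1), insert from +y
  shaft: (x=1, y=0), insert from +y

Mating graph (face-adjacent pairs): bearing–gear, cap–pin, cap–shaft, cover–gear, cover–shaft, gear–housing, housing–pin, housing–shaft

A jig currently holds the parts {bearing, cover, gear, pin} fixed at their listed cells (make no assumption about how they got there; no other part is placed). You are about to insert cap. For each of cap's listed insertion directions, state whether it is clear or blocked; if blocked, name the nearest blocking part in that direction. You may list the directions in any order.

+x: blocked by cover; +y: blocked by pin; -x: clear

-x: ray from cap(0, 0) has no placed part ⇒ clear
+x: nearest on ray is cover@(2, 0) ⇒ blocked
+y: nearest on ray is pin@(0, 1) ⇒ blocked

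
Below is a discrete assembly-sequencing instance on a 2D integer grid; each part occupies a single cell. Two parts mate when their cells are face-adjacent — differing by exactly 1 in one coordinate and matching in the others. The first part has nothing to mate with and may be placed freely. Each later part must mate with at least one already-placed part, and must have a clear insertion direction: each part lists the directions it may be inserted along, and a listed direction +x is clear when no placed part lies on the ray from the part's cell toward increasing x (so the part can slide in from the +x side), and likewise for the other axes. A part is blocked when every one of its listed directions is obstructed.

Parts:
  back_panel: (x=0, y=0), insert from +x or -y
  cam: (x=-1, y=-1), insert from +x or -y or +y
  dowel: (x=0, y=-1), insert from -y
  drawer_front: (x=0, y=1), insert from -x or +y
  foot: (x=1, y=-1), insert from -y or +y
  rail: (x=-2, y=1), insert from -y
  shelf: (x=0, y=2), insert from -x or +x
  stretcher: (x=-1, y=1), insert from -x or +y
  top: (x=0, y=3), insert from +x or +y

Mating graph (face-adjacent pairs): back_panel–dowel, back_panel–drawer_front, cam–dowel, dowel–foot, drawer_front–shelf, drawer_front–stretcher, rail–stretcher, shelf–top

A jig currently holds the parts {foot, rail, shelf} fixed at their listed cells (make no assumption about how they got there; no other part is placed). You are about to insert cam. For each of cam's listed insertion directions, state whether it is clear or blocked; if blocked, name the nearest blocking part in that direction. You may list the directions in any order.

+x: blocked by foot; +y: clear; -y: clear

+x: nearest on ray is foot@(1, -1) ⇒ blocked
-y: ray from cam(-1, -1) has no placed part ⇒ clear
+y: ray from cam(-1, -1) has no placed part ⇒ clear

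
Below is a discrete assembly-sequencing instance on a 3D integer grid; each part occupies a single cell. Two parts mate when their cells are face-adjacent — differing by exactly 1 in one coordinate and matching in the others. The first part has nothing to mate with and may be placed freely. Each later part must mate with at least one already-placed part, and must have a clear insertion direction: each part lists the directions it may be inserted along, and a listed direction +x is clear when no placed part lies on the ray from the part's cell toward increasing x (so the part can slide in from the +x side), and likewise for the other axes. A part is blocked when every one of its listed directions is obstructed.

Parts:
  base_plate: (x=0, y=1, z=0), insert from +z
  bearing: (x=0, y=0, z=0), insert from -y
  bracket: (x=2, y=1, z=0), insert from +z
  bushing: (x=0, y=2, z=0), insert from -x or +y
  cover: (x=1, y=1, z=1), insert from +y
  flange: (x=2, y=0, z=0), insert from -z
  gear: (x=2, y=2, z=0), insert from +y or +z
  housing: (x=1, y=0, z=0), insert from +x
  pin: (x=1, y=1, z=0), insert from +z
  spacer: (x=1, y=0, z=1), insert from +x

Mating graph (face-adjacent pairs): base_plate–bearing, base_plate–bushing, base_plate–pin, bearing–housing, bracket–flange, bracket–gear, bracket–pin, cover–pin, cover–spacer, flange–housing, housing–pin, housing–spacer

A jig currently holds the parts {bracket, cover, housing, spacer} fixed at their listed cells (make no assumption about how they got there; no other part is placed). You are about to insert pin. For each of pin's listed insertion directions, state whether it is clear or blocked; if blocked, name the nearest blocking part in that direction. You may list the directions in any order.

+z: blocked by cover

+z: nearest on ray is cover@(1, 1, 1) ⇒ blocked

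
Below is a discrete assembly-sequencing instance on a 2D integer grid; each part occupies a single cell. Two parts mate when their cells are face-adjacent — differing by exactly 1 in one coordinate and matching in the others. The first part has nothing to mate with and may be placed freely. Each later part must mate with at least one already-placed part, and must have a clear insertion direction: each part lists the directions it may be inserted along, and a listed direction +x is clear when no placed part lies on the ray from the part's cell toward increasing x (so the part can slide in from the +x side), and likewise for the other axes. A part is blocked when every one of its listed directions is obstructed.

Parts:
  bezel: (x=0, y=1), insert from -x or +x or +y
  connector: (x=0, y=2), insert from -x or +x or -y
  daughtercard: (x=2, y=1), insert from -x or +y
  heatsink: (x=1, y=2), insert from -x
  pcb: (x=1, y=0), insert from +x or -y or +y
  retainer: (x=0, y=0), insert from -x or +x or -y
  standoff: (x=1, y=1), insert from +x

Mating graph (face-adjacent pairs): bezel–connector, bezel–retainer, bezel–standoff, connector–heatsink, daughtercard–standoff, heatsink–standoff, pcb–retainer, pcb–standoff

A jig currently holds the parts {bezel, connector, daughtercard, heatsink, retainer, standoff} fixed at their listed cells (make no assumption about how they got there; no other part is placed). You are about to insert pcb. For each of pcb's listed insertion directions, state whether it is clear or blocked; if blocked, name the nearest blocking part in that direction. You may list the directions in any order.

+x: ray from pcb(1, 0) has no placed part ⇒ clear
-y: ray from pcb(1, 0) has no placed part ⇒ clear
+y: nearest on ray is standoff@(1, 1) ⇒ blocked

+x: clear; +y: blocked by standoff; -y: clear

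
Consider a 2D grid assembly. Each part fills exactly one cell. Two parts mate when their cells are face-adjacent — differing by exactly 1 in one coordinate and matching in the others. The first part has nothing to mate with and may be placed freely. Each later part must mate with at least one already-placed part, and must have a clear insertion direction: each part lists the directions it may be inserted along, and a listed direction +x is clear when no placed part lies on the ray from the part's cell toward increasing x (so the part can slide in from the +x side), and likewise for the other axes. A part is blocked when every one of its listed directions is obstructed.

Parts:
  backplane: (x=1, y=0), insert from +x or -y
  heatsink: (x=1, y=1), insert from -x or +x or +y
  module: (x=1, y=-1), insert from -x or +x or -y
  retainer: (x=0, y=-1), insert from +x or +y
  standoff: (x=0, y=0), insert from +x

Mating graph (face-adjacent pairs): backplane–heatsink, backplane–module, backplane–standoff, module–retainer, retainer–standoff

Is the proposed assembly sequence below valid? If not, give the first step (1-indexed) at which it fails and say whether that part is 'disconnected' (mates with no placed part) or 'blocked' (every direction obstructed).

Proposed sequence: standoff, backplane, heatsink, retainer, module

Valid

1. standoff@(0, 0) [+x clear] — {standoff}
2. backplane@(1, 0) [+x clear] — {backplane, standoff}
3. heatsink@(1, 1) [-x clear] — {backplane, heatsink, standoff}
4. retainer@(0, -1) [+x clear] — {backplane, heatsink, retainer, standoff}
5. module@(1, -1) [+x clear] — {backplane, heatsink, module, retainer, standoff}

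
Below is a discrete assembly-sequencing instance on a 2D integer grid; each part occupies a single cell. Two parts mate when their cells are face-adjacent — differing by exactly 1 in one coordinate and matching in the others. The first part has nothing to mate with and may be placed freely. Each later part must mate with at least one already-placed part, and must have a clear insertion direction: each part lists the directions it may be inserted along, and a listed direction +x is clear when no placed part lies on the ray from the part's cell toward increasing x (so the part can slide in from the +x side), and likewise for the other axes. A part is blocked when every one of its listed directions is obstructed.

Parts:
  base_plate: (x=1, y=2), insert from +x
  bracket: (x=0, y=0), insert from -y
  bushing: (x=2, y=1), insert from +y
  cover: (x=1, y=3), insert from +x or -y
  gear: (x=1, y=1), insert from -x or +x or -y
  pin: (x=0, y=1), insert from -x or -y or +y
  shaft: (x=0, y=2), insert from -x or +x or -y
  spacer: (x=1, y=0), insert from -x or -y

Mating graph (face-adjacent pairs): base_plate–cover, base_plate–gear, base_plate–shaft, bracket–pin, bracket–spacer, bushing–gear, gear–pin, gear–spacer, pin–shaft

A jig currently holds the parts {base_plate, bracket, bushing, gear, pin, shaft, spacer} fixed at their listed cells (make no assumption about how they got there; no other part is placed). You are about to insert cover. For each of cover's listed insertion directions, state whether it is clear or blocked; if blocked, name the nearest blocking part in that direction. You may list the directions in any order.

+x: clear; -y: blocked by base_plate

+x: ray from cover(1, 3) has no placed part ⇒ clear
-y: nearest on ray is base_plate@(1, 2) ⇒ blocked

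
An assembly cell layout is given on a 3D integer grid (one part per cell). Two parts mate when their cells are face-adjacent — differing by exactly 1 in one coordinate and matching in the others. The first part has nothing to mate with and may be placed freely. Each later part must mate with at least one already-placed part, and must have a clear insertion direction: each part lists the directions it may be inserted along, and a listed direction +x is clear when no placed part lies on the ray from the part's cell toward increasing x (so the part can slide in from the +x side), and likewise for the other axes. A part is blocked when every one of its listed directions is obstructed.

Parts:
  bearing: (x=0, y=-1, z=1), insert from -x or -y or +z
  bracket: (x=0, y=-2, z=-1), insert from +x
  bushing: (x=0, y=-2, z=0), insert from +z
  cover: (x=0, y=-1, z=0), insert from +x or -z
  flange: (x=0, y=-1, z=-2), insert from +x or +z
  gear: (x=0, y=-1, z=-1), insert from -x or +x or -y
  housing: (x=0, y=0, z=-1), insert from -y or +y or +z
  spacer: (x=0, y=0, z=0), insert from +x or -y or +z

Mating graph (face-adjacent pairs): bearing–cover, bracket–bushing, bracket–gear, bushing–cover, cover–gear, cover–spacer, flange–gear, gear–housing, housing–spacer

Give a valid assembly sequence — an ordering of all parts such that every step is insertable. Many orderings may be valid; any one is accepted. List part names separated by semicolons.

bracket; bushing; cover; spacer; housing; gear; flange; bearing

1. bracket@(0, -2, -1) [+x clear] — {bracket}
2. bushing@(0, -2, 0) [+z clear] — {bracket, bushing}
3. cover@(0, -1, 0) [+x clear] — {bracket, bushing, cover}
4. spacer@(0, 0, 0) [+x clear] — {bracket, bushing, cover, spacer}
5. housing@(0, 0, -1) [+y clear] — {bracket, bushing, cover, housing, spacer}
6. gear@(0, -1, -1) [-x clear] — {bracket, bushing, cover, gear, housing, spacer}
7. flange@(0, -1, -2) [+x clear] — {bracket, bushing, cover, flange, gear, housing, spacer}
8. bearing@(0, -1, 1) [-x clear] — {bearing, bracket, bushing, cover, flange, gear, housing, spacer}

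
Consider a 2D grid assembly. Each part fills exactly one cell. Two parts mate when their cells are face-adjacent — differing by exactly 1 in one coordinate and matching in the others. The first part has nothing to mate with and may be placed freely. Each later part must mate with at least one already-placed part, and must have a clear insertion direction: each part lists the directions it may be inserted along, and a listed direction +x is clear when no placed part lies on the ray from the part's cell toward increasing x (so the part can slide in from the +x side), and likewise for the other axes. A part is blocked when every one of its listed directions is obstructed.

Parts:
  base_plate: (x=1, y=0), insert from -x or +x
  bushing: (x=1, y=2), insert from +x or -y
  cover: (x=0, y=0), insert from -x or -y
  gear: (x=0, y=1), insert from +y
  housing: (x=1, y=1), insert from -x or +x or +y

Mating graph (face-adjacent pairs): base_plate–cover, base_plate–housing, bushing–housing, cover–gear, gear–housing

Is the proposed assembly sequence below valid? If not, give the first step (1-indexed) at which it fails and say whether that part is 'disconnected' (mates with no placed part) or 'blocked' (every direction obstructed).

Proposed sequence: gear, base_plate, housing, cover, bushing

Invalid at step 2 (disconnected)

1. gear@(0, 1) [+y clear] — {gear}
2. base_plate@(1, 0) — no placed neighbour ⇒ disconnected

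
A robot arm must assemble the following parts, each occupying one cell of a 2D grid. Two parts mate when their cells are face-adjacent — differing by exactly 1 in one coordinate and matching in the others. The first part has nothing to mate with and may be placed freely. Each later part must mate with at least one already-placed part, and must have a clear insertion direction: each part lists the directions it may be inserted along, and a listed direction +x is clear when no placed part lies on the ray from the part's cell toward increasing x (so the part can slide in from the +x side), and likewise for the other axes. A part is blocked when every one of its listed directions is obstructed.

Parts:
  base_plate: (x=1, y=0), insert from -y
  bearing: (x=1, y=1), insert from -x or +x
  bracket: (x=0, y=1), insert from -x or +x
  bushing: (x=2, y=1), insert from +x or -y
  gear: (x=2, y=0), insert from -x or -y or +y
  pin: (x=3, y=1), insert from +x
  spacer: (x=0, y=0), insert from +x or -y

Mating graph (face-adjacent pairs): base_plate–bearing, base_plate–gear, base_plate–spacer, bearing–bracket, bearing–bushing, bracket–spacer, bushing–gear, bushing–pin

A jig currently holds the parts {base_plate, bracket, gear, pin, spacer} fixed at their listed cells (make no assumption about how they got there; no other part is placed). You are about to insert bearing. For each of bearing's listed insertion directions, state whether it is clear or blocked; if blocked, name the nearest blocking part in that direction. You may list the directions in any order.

-x: nearest on ray is bracket@(0, 1) ⇒ blocked
+x: nearest on ray is pin@(3, 1) ⇒ blocked

+x: blocked by pin; -x: blocked by bracket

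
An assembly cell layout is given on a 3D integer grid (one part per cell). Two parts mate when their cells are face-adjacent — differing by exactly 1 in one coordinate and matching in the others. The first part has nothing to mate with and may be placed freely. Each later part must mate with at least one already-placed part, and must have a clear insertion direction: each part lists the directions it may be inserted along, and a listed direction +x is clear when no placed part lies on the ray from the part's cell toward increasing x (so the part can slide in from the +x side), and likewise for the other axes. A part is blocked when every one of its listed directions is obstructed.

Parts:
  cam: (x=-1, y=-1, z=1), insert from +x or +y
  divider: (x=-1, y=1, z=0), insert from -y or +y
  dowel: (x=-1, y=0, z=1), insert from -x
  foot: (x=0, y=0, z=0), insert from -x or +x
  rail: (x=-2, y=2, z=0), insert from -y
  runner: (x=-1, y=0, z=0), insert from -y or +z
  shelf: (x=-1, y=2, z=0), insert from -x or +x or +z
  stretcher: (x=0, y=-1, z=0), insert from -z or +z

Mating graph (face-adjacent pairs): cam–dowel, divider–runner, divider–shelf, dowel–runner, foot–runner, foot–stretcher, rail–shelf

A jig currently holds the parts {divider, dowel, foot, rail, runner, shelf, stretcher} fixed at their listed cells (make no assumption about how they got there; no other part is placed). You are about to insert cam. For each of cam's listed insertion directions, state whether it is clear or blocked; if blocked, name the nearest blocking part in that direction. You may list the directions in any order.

+x: ray from cam(-1, -1, 1) has no placed part ⇒ clear
+y: nearest on ray is dowel@(-1, 0, 1) ⇒ blocked

+x: clear; +y: blocked by dowel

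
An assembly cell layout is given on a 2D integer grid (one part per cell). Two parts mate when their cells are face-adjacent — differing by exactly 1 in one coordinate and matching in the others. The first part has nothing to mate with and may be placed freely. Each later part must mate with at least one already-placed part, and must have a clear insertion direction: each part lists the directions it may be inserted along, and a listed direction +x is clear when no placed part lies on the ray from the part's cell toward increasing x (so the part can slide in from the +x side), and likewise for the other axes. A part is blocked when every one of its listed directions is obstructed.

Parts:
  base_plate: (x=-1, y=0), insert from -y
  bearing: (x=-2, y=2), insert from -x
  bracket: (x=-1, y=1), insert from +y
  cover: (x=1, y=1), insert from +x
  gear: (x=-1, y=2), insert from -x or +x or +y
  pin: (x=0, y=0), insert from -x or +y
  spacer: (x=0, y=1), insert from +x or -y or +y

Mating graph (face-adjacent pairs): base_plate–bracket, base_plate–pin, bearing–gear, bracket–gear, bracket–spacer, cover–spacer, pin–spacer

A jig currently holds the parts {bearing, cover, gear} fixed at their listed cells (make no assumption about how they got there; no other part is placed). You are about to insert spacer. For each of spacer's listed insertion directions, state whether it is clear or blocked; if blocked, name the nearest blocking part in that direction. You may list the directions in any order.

+x: blocked by cover; +y: clear; -y: clear

+x: nearest on ray is cover@(1, 1) ⇒ blocked
-y: ray from spacer(0, 1) has no placed part ⇒ clear
+y: ray from spacer(0, 1) has no placed part ⇒ clear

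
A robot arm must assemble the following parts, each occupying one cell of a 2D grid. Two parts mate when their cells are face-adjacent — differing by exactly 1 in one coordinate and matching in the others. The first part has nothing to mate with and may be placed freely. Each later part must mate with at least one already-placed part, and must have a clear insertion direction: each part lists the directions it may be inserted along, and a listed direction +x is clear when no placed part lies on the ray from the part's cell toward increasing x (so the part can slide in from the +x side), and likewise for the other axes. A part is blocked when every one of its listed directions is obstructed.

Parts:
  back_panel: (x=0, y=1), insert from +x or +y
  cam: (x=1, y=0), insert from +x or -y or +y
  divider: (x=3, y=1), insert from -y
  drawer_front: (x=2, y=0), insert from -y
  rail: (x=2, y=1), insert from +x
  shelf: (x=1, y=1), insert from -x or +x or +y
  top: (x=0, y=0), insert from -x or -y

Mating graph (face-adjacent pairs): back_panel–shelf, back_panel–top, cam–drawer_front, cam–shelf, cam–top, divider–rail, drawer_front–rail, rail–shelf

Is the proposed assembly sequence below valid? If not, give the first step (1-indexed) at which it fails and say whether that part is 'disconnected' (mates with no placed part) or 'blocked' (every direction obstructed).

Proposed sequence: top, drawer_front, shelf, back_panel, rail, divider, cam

1. top@(0, 0) [-x clear] — {top}
2. drawer_front@(2, 0) — no placed neighbour ⇒ disconnected

Invalid at step 2 (disconnected)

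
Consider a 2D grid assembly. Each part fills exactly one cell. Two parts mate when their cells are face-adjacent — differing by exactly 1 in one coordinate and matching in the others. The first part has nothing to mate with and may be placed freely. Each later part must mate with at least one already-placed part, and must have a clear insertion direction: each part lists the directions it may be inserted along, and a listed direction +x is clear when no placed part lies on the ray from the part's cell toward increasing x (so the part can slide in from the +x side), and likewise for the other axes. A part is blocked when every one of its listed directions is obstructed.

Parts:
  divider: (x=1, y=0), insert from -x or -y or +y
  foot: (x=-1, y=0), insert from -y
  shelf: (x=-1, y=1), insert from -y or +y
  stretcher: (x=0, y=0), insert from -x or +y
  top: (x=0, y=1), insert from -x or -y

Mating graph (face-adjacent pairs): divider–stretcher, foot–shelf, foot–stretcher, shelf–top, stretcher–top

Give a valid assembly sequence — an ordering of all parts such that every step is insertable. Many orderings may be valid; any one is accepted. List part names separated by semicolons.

foot; stretcher; divider; top; shelf

1. foot@(-1, 0) [-y clear] — {foot}
2. stretcher@(0, 0) [+y clear] — {foot, stretcher}
3. divider@(1, 0) [-y clear] — {divider, foot, stretcher}
4. top@(0, 1) [-x clear] — {divider, foot, stretcher, top}
5. shelf@(-1, 1) [+y clear] — {divider, foot, shelf, stretcher, top}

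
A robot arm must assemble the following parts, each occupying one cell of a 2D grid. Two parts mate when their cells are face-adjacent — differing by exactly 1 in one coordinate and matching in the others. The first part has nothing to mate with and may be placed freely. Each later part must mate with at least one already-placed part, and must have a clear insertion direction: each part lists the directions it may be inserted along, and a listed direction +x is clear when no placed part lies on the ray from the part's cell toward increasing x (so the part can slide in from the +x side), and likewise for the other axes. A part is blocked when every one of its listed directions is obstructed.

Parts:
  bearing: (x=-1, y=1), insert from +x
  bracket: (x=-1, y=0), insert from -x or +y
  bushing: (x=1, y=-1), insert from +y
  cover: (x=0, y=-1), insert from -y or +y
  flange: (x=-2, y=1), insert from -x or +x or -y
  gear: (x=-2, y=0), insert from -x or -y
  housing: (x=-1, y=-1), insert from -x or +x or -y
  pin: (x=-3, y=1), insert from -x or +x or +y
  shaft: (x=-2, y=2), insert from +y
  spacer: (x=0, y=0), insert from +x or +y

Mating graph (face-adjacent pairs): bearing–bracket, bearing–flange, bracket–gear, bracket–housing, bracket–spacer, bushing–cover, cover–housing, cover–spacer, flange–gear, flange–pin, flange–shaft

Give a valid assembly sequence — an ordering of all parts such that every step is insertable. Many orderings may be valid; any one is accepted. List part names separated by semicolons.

1. cover@(0, -1) [-y clear] — {cover}
2. spacer@(0, 0) [+x clear] — {cover, spacer}
3. bushing@(1, -1) [+y clear] — {bushing, cover, spacer}
4. housing@(-1, -1) [-x clear] — {bushing, cover, housing, spacer}
5. bracket@(-1, 0) [-x clear] — {bracket, bushing, cover, housing, spacer}
6. gear@(-2, 0) [-x clear] — {bracket, bushing, cover, gear, housing, spacer}
7. flange@(-2, 1) [-x clear] — {bracket, bushing, cover, flange, gear, housing, spacer}
8. pin@(-3, 1) [-x clear] — {bracket, bushing, cover, flange, gear, housing, pin, spacer}
9. shaft@(-2, 2) [+y clear] — {bracket, bushing, cover, flange, gear, housing, pin, shaft, spacer}
10. bearing@(-1, 1) [+x clear] — {bearing, bracket, bushing, cover, flange, gear, housing, pin, shaft, spacer}

cover; spacer; bushing; housing; bracket; gear; flange; pin; shaft; bearing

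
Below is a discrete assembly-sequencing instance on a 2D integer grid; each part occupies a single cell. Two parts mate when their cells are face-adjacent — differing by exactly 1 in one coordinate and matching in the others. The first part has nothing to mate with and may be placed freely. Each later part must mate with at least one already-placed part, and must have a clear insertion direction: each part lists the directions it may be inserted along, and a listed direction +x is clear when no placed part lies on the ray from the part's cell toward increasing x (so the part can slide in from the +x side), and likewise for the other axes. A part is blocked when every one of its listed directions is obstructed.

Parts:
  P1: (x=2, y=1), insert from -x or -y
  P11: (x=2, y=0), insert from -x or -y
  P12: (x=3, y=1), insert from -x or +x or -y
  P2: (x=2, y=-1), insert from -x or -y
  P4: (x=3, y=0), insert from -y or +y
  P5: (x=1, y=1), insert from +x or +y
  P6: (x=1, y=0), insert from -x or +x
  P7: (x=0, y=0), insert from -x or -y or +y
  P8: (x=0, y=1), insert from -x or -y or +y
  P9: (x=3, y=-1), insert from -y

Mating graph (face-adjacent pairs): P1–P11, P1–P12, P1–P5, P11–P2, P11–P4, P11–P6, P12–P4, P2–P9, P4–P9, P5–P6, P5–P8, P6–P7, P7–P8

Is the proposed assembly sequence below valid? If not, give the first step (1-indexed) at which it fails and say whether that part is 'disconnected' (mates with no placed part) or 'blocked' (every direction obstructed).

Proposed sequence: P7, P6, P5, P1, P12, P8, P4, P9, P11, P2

1. P7@(0, 0) [-x clear] — {P7}
2. P6@(1, 0) [+x clear] — {P6, P7}
3. P5@(1, 1) [+x clear] — {P5, P6, P7}
4. P1@(2, 1) [-y clear] — {P1, P5, P6, P7}
5. P12@(3, 1) [+x clear] — {P1, P12, P5, P6, P7}
6. P8@(0, 1) [-x clear] — {P1, P12, P5, P6, P7, P8}
7. P4@(3, 0) [-y clear] — {P1, P12, P4, P5, P6, P7, P8}
8. P9@(3, -1) [-y clear] — {P1, P12, P4, P5, P6, P7, P8, P9}
9. P11@(2, 0) [-y clear] — {P1, P11, P12, P4, P5, P6, P7, P8, P9}
10. P2@(2, -1) [-x clear] — {P1, P11, P12, P2, P4, P5, P6, P7, P8, P9}

Valid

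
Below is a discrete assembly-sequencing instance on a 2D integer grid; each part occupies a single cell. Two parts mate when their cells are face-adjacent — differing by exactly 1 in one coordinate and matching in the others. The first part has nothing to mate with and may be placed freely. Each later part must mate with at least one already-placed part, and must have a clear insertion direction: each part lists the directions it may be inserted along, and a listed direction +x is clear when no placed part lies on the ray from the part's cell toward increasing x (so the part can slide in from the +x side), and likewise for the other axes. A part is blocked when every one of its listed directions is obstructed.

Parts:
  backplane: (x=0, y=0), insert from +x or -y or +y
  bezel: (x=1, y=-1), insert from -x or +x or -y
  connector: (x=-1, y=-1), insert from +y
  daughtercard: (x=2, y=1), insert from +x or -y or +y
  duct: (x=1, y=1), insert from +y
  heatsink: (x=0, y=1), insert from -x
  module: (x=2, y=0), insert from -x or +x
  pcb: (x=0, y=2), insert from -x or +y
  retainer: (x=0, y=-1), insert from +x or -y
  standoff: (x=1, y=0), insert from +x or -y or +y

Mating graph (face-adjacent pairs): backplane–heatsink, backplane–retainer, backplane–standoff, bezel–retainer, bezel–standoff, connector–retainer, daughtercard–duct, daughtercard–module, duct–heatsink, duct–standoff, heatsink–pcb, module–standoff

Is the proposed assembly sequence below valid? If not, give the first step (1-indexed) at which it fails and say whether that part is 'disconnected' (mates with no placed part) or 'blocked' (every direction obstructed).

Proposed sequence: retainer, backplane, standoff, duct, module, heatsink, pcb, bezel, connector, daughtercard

Valid

1. retainer@(0, -1) [+x clear] — {retainer}
2. backplane@(0, 0) [+x clear] — {backplane, retainer}
3. standoff@(1, 0) [+x clear] — {backplane, retainer, standoff}
4. duct@(1, 1) [+y clear] — {backplane, duct, retainer, standoff}
5. module@(2, 0) [+x clear] — {backplane, duct, module, retainer, standoff}
6. heatsink@(0, 1) [-x clear] — {backplane, duct, heatsink, module, retainer, standoff}
7. pcb@(0, 2) [-x clear] — {backplane, duct, heatsink, module, pcb, retainer, standoff}
8. bezel@(1, -1) [+x clear] — {backplane, bezel, duct, heatsink, module, pcb, retainer, standoff}
9. connector@(-1, -1) [+y clear] — {backplane, bezel, connector, duct, heatsink, module, pcb, retainer, standoff}
10. daughtercard@(2, 1) [+x clear] — {backplane, bezel, connector, daughtercard, duct, heatsink, module, pcb, retainer, standoff}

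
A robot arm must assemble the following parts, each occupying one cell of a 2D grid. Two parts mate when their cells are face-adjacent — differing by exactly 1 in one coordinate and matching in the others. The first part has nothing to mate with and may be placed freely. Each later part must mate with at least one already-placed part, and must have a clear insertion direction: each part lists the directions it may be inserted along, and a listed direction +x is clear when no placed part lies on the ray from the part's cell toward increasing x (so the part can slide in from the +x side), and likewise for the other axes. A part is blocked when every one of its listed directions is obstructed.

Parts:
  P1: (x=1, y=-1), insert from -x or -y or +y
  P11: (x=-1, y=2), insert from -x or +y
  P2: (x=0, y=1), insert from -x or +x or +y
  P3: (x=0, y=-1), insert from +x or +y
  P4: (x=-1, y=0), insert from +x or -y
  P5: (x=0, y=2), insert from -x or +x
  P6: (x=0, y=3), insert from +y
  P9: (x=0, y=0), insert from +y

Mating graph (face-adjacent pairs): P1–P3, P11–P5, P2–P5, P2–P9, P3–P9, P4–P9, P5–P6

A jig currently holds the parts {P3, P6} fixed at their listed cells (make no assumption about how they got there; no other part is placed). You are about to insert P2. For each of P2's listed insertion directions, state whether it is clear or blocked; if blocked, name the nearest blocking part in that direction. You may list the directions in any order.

+x: clear; +y: blocked by P6; -x: clear

-x: ray from P2(0, 1) has no placed part ⇒ clear
+x: ray from P2(0, 1) has no placed part ⇒ clear
+y: nearest on ray is P6@(0, 3) ⇒ blocked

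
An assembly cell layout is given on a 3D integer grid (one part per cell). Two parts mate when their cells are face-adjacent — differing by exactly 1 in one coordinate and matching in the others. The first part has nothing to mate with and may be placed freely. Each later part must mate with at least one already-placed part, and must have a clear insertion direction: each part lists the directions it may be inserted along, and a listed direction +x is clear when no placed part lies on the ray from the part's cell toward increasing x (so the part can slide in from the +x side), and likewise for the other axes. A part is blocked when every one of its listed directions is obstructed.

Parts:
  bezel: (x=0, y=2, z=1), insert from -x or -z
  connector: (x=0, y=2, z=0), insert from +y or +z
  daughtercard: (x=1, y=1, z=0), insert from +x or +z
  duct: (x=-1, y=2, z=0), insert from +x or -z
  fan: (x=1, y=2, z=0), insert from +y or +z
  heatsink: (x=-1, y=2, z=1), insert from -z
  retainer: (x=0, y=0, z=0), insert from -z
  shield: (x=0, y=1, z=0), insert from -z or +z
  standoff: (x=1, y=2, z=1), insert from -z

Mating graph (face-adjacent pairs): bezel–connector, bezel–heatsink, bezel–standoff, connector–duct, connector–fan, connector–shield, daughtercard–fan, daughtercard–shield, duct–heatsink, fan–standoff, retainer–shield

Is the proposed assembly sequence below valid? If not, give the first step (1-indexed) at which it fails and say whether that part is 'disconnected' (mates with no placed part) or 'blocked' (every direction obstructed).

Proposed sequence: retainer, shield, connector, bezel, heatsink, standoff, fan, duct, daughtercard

Valid

1. retainer@(0, 0, 0) [-z clear] — {retainer}
2. shield@(0, 1, 0) [-z clear] — {retainer, shield}
3. connector@(0, 2, 0) [+y clear] — {connector, retainer, shield}
4. bezel@(0, 2, 1) [-x clear] — {bezel, connector, retainer, shield}
5. heatsink@(-1, 2, 1) [-z clear] — {bezel, connector, heatsink, retainer, shield}
6. standoff@(1, 2, 1) [-z clear] — {bezel, connector, heatsink, retainer, shield, standoff}
7. fan@(1, 2, 0) [+y clear] — {bezel, connector, fan, heatsink, retainer, shield, standoff}
8. duct@(-1, 2, 0) [-z clear] — {bezel, connector, duct, fan, heatsink, retainer, shield, standoff}
9. daughtercard@(1, 1, 0) [+x clear] — {bezel, connector, daughtercard, duct, fan, heatsink, retainer, shield, standoff}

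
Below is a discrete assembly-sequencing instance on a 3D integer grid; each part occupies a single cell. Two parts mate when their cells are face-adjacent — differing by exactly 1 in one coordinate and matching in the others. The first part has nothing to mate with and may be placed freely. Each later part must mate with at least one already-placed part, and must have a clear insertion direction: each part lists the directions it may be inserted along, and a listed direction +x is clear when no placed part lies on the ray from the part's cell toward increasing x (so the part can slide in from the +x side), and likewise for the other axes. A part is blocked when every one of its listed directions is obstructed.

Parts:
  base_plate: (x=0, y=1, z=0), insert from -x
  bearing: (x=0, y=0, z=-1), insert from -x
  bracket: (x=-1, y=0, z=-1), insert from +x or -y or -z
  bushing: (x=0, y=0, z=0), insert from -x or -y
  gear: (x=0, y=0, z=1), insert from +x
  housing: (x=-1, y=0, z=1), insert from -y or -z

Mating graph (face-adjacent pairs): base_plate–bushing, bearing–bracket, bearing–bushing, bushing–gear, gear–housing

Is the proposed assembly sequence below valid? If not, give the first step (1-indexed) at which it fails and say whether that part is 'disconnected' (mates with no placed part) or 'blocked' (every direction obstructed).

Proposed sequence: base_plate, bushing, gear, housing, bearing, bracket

1. base_plate@(0, 1, 0) [-x clear] — {base_plate}
2. bushing@(0, 0, 0) [-x clear] — {base_plate, bushing}
3. gear@(0, 0, 1) [+x clear] — {base_plate, bushing, gear}
4. housing@(-1, 0, 1) [-y clear] — {base_plate, bushing, gear, housing}
5. bearing@(0, 0, -1) [-x clear] — {base_plate, bearing, bushing, gear, housing}
6. bracket@(-1, 0, -1) [-y clear] — {base_plate, bearing, bracket, bushing, gear, housing}

Valid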